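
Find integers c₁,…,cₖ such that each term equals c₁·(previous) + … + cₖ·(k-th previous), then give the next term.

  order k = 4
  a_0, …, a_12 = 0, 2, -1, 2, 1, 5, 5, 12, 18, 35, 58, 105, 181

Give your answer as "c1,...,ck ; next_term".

  a_4 = 1·2 + 1·-1 + 0·2 + 1·0 = 1
  a_5 = 1·1 + 1·2 + 0·-1 + 1·2 = 5
  a_6 = 1·5 + 1·1 + 0·2 + 1·-1 = 5
  a_7 = 1·5 + 1·5 + 0·1 + 1·2 = 12
  a_8 = 1·12 + 1·5 + 0·5 + 1·1 = 18
  a_9 = 1·18 + 1·12 + 0·5 + 1·5 = 35
  a_10 = 1·35 + 1·18 + 0·12 + 1·5 = 58
  a_11 = 1·58 + 1·35 + 0·18 + 1·12 = 105
  a_12 = 1·105 + 1·58 + 0·35 + 1·18 = 181
  a_13 = 1·181 + 1·105 + 0·58 + 1·35 = 321

1,1,0,1 ; 321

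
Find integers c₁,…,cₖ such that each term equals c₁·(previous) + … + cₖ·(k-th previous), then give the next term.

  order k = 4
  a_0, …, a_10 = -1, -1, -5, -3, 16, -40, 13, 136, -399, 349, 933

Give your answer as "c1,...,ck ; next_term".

-2,-3,3,2 ; -3838

  a_4 = -2·-3 + -3·-5 + 3·-1 + 2·-1 = 16
  a_5 = -2·16 + -3·-3 + 3·-5 + 2·-1 = -40
  a_6 = -2·-40 + -3·16 + 3·-3 + 2·-5 = 13
  a_7 = -2·13 + -3·-40 + 3·16 + 2·-3 = 136
  a_8 = -2·136 + -3·13 + 3·-40 + 2·16 = -399
  a_9 = -2·-399 + -3·136 + 3·13 + 2·-40 = 349
  a_10 = -2·349 + -3·-399 + 3·136 + 2·13 = 933
  a_11 = -2·933 + -3·349 + 3·-399 + 2·136 = -3838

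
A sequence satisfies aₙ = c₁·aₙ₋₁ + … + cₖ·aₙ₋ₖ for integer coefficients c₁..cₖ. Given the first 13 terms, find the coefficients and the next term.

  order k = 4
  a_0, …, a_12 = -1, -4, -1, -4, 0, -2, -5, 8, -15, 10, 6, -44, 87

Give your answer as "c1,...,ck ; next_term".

  a_4 = -2·-4 + -1·-1 + 2·-4 + 1·-1 = 0
  a_5 = -2·0 + -1·-4 + 2·-1 + 1·-4 = -2
  a_6 = -2·-2 + -1·0 + 2·-4 + 1·-1 = -5
  a_7 = -2·-5 + -1·-2 + 2·0 + 1·-4 = 8
  a_8 = -2·8 + -1·-5 + 2·-2 + 1·0 = -15
  a_9 = -2·-15 + -1·8 + 2·-5 + 1·-2 = 10
  a_10 = -2·10 + -1·-15 + 2·8 + 1·-5 = 6
  a_11 = -2·6 + -1·10 + 2·-15 + 1·8 = -44
  a_12 = -2·-44 + -1·6 + 2·10 + 1·-15 = 87
  a_13 = -2·87 + -1·-44 + 2·6 + 1·10 = -108

-2,-1,2,1 ; -108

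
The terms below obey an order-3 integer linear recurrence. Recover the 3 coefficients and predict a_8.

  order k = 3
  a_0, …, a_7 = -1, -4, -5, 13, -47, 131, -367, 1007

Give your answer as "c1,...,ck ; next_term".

  a_3 = -3·-5 + 0·-4 + 2·-1 = 13
  a_4 = -3·13 + 0·-5 + 2·-4 = -47
  a_5 = -3·-47 + 0·13 + 2·-5 = 131
  a_6 = -3·131 + 0·-47 + 2·13 = -367
  a_7 = -3·-367 + 0·131 + 2·-47 = 1007
  a_8 = -3·1007 + 0·-367 + 2·131 = -2759

-3,0,2 ; -2759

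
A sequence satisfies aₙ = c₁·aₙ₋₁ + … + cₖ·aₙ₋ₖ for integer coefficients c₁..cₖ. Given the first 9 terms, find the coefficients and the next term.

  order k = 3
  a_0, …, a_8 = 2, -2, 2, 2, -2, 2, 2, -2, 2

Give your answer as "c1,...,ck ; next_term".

  a_3 = 0·2 + 0·-2 + 1·2 = 2
  a_4 = 0·2 + 0·2 + 1·-2 = -2
  a_5 = 0·-2 + 0·2 + 1·2 = 2
  a_6 = 0·2 + 0·-2 + 1·2 = 2
  a_7 = 0·2 + 0·2 + 1·-2 = -2
  a_8 = 0·-2 + 0·2 + 1·2 = 2
  a_9 = 0·2 + 0·-2 + 1·2 = 2

0,0,1 ; 2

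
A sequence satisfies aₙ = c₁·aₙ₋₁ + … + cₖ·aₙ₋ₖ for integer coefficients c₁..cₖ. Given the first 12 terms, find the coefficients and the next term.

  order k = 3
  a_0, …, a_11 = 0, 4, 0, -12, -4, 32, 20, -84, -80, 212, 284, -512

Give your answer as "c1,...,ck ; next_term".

1,-3,2 ; -940

  a_3 = 1·0 + -3·4 + 2·0 = -12
  a_4 = 1·-12 + -3·0 + 2·4 = -4
  a_5 = 1·-4 + -3·-12 + 2·0 = 32
  a_6 = 1·32 + -3·-4 + 2·-12 = 20
  a_7 = 1·20 + -3·32 + 2·-4 = -84
  a_8 = 1·-84 + -3·20 + 2·32 = -80
  a_9 = 1·-80 + -3·-84 + 2·20 = 212
  a_10 = 1·212 + -3·-80 + 2·-84 = 284
  a_11 = 1·284 + -3·212 + 2·-80 = -512
  a_12 = 1·-512 + -3·284 + 2·212 = -940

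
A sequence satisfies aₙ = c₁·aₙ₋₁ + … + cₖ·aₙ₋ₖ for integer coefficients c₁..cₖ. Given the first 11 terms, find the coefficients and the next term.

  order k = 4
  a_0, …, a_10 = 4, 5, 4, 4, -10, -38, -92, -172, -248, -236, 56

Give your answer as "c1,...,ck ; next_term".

  a_4 = 2·4 + 0·4 + -2·5 + -2·4 = -10
  a_5 = 2·-10 + 0·4 + -2·4 + -2·5 = -38
  a_6 = 2·-38 + 0·-10 + -2·4 + -2·4 = -92
  a_7 = 2·-92 + 0·-38 + -2·-10 + -2·4 = -172
  a_8 = 2·-172 + 0·-92 + -2·-38 + -2·-10 = -248
  a_9 = 2·-248 + 0·-172 + -2·-92 + -2·-38 = -236
  a_10 = 2·-236 + 0·-248 + -2·-172 + -2·-92 = 56
  a_11 = 2·56 + 0·-236 + -2·-248 + -2·-172 = 952

2,0,-2,-2 ; 952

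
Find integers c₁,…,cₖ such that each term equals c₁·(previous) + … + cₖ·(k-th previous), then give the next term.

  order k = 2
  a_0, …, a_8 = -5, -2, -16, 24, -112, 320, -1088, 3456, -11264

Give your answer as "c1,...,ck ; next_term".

-2,4 ; 36352

  a_2 = -2·-2 + 4·-5 = -16
  a_3 = -2·-16 + 4·-2 = 24
  a_4 = -2·24 + 4·-16 = -112
  a_5 = -2·-112 + 4·24 = 320
  a_6 = -2·320 + 4·-112 = -1088
  a_7 = -2·-1088 + 4·320 = 3456
  a_8 = -2·3456 + 4·-1088 = -11264
  a_9 = -2·-11264 + 4·3456 = 36352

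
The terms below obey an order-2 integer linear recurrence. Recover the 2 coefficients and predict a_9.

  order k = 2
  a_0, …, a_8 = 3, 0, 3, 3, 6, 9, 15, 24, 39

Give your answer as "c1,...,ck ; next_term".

  a_2 = 1·0 + 1·3 = 3
  a_3 = 1·3 + 1·0 = 3
  a_4 = 1·3 + 1·3 = 6
  a_5 = 1·6 + 1·3 = 9
  a_6 = 1·9 + 1·6 = 15
  a_7 = 1·15 + 1·9 = 24
  a_8 = 1·24 + 1·15 = 39
  a_9 = 1·39 + 1·24 = 63

1,1 ; 63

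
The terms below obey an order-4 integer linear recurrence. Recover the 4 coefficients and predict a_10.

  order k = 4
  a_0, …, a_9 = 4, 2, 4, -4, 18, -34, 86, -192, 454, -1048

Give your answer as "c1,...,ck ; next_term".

-2,1,1,1 ; 2444

  a_4 = -2·-4 + 1·4 + 1·2 + 1·4 = 18
  a_5 = -2·18 + 1·-4 + 1·4 + 1·2 = -34
  a_6 = -2·-34 + 1·18 + 1·-4 + 1·4 = 86
  a_7 = -2·86 + 1·-34 + 1·18 + 1·-4 = -192
  a_8 = -2·-192 + 1·86 + 1·-34 + 1·18 = 454
  a_9 = -2·454 + 1·-192 + 1·86 + 1·-34 = -1048
  a_10 = -2·-1048 + 1·454 + 1·-192 + 1·86 = 2444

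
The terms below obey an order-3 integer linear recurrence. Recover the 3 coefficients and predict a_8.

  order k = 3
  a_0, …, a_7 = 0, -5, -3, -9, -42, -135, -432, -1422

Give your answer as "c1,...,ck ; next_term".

  a_3 = 3·-3 + 0·-5 + 3·0 = -9
  a_4 = 3·-9 + 0·-3 + 3·-5 = -42
  a_5 = 3·-42 + 0·-9 + 3·-3 = -135
  a_6 = 3·-135 + 0·-42 + 3·-9 = -432
  a_7 = 3·-432 + 0·-135 + 3·-42 = -1422
  a_8 = 3·-1422 + 0·-432 + 3·-135 = -4671

3,0,3 ; -4671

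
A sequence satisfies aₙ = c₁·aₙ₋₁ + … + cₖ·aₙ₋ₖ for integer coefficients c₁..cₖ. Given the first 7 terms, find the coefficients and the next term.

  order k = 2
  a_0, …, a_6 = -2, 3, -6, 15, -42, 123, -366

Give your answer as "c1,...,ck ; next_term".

-4,-3 ; 1095

  a_2 = -4·3 + -3·-2 = -6
  a_3 = -4·-6 + -3·3 = 15
  a_4 = -4·15 + -3·-6 = -42
  a_5 = -4·-42 + -3·15 = 123
  a_6 = -4·123 + -3·-42 = -366
  a_7 = -4·-366 + -3·123 = 1095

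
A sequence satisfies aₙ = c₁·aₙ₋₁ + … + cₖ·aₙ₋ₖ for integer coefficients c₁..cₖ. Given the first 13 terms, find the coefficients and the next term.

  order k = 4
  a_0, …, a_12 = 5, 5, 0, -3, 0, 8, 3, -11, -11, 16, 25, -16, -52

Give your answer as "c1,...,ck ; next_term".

0,-1,-1,1 ; 7

  a_4 = 0·-3 + -1·0 + -1·5 + 1·5 = 0
  a_5 = 0·0 + -1·-3 + -1·0 + 1·5 = 8
  a_6 = 0·8 + -1·0 + -1·-3 + 1·0 = 3
  a_7 = 0·3 + -1·8 + -1·0 + 1·-3 = -11
  a_8 = 0·-11 + -1·3 + -1·8 + 1·0 = -11
  a_9 = 0·-11 + -1·-11 + -1·3 + 1·8 = 16
  a_10 = 0·16 + -1·-11 + -1·-11 + 1·3 = 25
  a_11 = 0·25 + -1·16 + -1·-11 + 1·-11 = -16
  a_12 = 0·-16 + -1·25 + -1·16 + 1·-11 = -52
  a_13 = 0·-52 + -1·-16 + -1·25 + 1·16 = 7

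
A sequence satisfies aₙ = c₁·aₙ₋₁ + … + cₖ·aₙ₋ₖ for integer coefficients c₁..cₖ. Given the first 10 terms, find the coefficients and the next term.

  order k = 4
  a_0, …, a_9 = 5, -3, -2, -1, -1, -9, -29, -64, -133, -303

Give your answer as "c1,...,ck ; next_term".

  a_4 = 3·-1 + -3·-2 + 3·-3 + 1·5 = -1
  a_5 = 3·-1 + -3·-1 + 3·-2 + 1·-3 = -9
  a_6 = 3·-9 + -3·-1 + 3·-1 + 1·-2 = -29
  a_7 = 3·-29 + -3·-9 + 3·-1 + 1·-1 = -64
  a_8 = 3·-64 + -3·-29 + 3·-9 + 1·-1 = -133
  a_9 = 3·-133 + -3·-64 + 3·-29 + 1·-9 = -303
  a_10 = 3·-303 + -3·-133 + 3·-64 + 1·-29 = -731

3,-3,3,1 ; -731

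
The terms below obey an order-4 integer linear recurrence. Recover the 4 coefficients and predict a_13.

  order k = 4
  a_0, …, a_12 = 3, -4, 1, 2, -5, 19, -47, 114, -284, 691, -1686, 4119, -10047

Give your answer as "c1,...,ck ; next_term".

  a_4 = -2·2 + 1·1 + -1·-4 + -2·3 = -5
  a_5 = -2·-5 + 1·2 + -1·1 + -2·-4 = 19
  a_6 = -2·19 + 1·-5 + -1·2 + -2·1 = -47
  a_7 = -2·-47 + 1·19 + -1·-5 + -2·2 = 114
  a_8 = -2·114 + 1·-47 + -1·19 + -2·-5 = -284
  a_9 = -2·-284 + 1·114 + -1·-47 + -2·19 = 691
  a_10 = -2·691 + 1·-284 + -1·114 + -2·-47 = -1686
  a_11 = -2·-1686 + 1·691 + -1·-284 + -2·114 = 4119
  a_12 = -2·4119 + 1·-1686 + -1·691 + -2·-284 = -10047
  a_13 = -2·-10047 + 1·4119 + -1·-1686 + -2·691 = 24517

-2,1,-1,-2 ; 24517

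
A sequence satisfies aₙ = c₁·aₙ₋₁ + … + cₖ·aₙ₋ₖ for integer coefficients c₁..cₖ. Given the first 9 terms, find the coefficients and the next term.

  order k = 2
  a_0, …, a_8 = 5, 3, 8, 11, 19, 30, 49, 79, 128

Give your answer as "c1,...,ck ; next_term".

1,1 ; 207

  a_2 = 1·3 + 1·5 = 8
  a_3 = 1·8 + 1·3 = 11
  a_4 = 1·11 + 1·8 = 19
  a_5 = 1·19 + 1·11 = 30
  a_6 = 1·30 + 1·19 = 49
  a_7 = 1·49 + 1·30 = 79
  a_8 = 1·79 + 1·49 = 128
  a_9 = 1·128 + 1·79 = 207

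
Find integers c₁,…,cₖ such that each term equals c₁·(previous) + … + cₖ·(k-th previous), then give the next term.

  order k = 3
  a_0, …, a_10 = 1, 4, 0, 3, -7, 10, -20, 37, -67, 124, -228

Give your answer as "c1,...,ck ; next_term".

  a_3 = -1·0 + 1·4 + -1·1 = 3
  a_4 = -1·3 + 1·0 + -1·4 = -7
  a_5 = -1·-7 + 1·3 + -1·0 = 10
  a_6 = -1·10 + 1·-7 + -1·3 = -20
  a_7 = -1·-20 + 1·10 + -1·-7 = 37
  a_8 = -1·37 + 1·-20 + -1·10 = -67
  a_9 = -1·-67 + 1·37 + -1·-20 = 124
  a_10 = -1·124 + 1·-67 + -1·37 = -228
  a_11 = -1·-228 + 1·124 + -1·-67 = 419

-1,1,-1 ; 419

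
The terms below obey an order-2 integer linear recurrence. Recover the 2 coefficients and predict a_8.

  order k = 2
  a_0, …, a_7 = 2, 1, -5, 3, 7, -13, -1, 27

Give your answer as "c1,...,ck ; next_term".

-1,-2 ; -25

  a_2 = -1·1 + -2·2 = -5
  a_3 = -1·-5 + -2·1 = 3
  a_4 = -1·3 + -2·-5 = 7
  a_5 = -1·7 + -2·3 = -13
  a_6 = -1·-13 + -2·7 = -1
  a_7 = -1·-1 + -2·-13 = 27
  a_8 = -1·27 + -2·-1 = -25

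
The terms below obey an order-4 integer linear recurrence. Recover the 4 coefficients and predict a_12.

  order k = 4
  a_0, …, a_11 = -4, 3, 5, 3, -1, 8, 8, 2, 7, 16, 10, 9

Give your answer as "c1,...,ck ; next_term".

0,0,1,1 ; 23

  a_4 = 0·3 + 0·5 + 1·3 + 1·-4 = -1
  a_5 = 0·-1 + 0·3 + 1·5 + 1·3 = 8
  a_6 = 0·8 + 0·-1 + 1·3 + 1·5 = 8
  a_7 = 0·8 + 0·8 + 1·-1 + 1·3 = 2
  a_8 = 0·2 + 0·8 + 1·8 + 1·-1 = 7
  a_9 = 0·7 + 0·2 + 1·8 + 1·8 = 16
  a_10 = 0·16 + 0·7 + 1·2 + 1·8 = 10
  a_11 = 0·10 + 0·16 + 1·7 + 1·2 = 9
  a_12 = 0·9 + 0·10 + 1·16 + 1·7 = 23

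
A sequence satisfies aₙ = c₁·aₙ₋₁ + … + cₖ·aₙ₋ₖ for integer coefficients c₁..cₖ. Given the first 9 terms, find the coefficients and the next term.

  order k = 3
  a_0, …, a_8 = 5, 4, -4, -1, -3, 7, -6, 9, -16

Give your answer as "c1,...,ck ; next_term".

  a_3 = -1·-4 + 0·4 + -1·5 = -1
  a_4 = -1·-1 + 0·-4 + -1·4 = -3
  a_5 = -1·-3 + 0·-1 + -1·-4 = 7
  a_6 = -1·7 + 0·-3 + -1·-1 = -6
  a_7 = -1·-6 + 0·7 + -1·-3 = 9
  a_8 = -1·9 + 0·-6 + -1·7 = -16
  a_9 = -1·-16 + 0·9 + -1·-6 = 22

-1,0,-1 ; 22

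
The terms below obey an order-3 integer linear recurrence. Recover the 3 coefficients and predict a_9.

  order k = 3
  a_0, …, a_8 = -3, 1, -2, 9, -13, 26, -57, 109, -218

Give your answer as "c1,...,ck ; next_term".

-1,1,-2 ; 441

  a_3 = -1·-2 + 1·1 + -2·-3 = 9
  a_4 = -1·9 + 1·-2 + -2·1 = -13
  a_5 = -1·-13 + 1·9 + -2·-2 = 26
  a_6 = -1·26 + 1·-13 + -2·9 = -57
  a_7 = -1·-57 + 1·26 + -2·-13 = 109
  a_8 = -1·109 + 1·-57 + -2·26 = -218
  a_9 = -1·-218 + 1·109 + -2·-57 = 441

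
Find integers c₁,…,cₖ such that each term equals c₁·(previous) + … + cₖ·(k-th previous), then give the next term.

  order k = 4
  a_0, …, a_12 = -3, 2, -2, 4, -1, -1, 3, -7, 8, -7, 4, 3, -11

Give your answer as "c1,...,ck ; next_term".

  a_4 = -1·4 + 0·-2 + 0·2 + -1·-3 = -1
  a_5 = -1·-1 + 0·4 + 0·-2 + -1·2 = -1
  a_6 = -1·-1 + 0·-1 + 0·4 + -1·-2 = 3
  a_7 = -1·3 + 0·-1 + 0·-1 + -1·4 = -7
  a_8 = -1·-7 + 0·3 + 0·-1 + -1·-1 = 8
  a_9 = -1·8 + 0·-7 + 0·3 + -1·-1 = -7
  a_10 = -1·-7 + 0·8 + 0·-7 + -1·3 = 4
  a_11 = -1·4 + 0·-7 + 0·8 + -1·-7 = 3
  a_12 = -1·3 + 0·4 + 0·-7 + -1·8 = -11
  a_13 = -1·-11 + 0·3 + 0·4 + -1·-7 = 18

-1,0,0,-1 ; 18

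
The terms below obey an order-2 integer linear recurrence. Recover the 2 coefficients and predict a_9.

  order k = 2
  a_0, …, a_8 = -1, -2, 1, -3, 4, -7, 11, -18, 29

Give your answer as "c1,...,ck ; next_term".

-1,1 ; -47

  a_2 = -1·-2 + 1·-1 = 1
  a_3 = -1·1 + 1·-2 = -3
  a_4 = -1·-3 + 1·1 = 4
  a_5 = -1·4 + 1·-3 = -7
  a_6 = -1·-7 + 1·4 = 11
  a_7 = -1·11 + 1·-7 = -18
  a_8 = -1·-18 + 1·11 = 29
  a_9 = -1·29 + 1·-18 = -47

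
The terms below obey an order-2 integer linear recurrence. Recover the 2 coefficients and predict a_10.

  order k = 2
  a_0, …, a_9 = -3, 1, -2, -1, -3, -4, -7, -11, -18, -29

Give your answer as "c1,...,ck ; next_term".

1,1 ; -47

  a_2 = 1·1 + 1·-3 = -2
  a_3 = 1·-2 + 1·1 = -1
  a_4 = 1·-1 + 1·-2 = -3
  a_5 = 1·-3 + 1·-1 = -4
  a_6 = 1·-4 + 1·-3 = -7
  a_7 = 1·-7 + 1·-4 = -11
  a_8 = 1·-11 + 1·-7 = -18
  a_9 = 1·-18 + 1·-11 = -29
  a_10 = 1·-29 + 1·-18 = -47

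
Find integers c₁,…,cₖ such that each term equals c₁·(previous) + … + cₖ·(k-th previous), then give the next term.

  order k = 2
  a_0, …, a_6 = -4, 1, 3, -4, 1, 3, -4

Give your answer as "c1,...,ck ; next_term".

-1,-1 ; 1

  a_2 = -1·1 + -1·-4 = 3
  a_3 = -1·3 + -1·1 = -4
  a_4 = -1·-4 + -1·3 = 1
  a_5 = -1·1 + -1·-4 = 3
  a_6 = -1·3 + -1·1 = -4
  a_7 = -1·-4 + -1·3 = 1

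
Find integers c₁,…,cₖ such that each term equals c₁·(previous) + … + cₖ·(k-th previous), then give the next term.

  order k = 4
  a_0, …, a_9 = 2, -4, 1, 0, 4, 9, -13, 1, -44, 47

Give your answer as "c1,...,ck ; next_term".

-1,0,-3,-4 ; 2

  a_4 = -1·0 + 0·1 + -3·-4 + -4·2 = 4
  a_5 = -1·4 + 0·0 + -3·1 + -4·-4 = 9
  a_6 = -1·9 + 0·4 + -3·0 + -4·1 = -13
  a_7 = -1·-13 + 0·9 + -3·4 + -4·0 = 1
  a_8 = -1·1 + 0·-13 + -3·9 + -4·4 = -44
  a_9 = -1·-44 + 0·1 + -3·-13 + -4·9 = 47
  a_10 = -1·47 + 0·-44 + -3·1 + -4·-13 = 2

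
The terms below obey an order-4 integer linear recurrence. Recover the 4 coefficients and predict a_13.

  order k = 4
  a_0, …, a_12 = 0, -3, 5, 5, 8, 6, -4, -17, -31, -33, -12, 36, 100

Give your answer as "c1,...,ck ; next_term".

  a_4 = 1·5 + 0·5 + -1·-3 + -1·0 = 8
  a_5 = 1·8 + 0·5 + -1·5 + -1·-3 = 6
  a_6 = 1·6 + 0·8 + -1·5 + -1·5 = -4
  a_7 = 1·-4 + 0·6 + -1·8 + -1·5 = -17
  a_8 = 1·-17 + 0·-4 + -1·6 + -1·8 = -31
  a_9 = 1·-31 + 0·-17 + -1·-4 + -1·6 = -33
  a_10 = 1·-33 + 0·-31 + -1·-17 + -1·-4 = -12
  a_11 = 1·-12 + 0·-33 + -1·-31 + -1·-17 = 36
  a_12 = 1·36 + 0·-12 + -1·-33 + -1·-31 = 100
  a_13 = 1·100 + 0·36 + -1·-12 + -1·-33 = 145

1,0,-1,-1 ; 145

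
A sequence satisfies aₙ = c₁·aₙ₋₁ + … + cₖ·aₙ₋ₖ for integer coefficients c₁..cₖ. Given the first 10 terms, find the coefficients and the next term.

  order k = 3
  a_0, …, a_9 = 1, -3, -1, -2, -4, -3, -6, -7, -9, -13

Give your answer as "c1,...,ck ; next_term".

0,1,1 ; -16

  a_3 = 0·-1 + 1·-3 + 1·1 = -2
  a_4 = 0·-2 + 1·-1 + 1·-3 = -4
  a_5 = 0·-4 + 1·-2 + 1·-1 = -3
  a_6 = 0·-3 + 1·-4 + 1·-2 = -6
  a_7 = 0·-6 + 1·-3 + 1·-4 = -7
  a_8 = 0·-7 + 1·-6 + 1·-3 = -9
  a_9 = 0·-9 + 1·-7 + 1·-6 = -13
  a_10 = 0·-13 + 1·-9 + 1·-7 = -16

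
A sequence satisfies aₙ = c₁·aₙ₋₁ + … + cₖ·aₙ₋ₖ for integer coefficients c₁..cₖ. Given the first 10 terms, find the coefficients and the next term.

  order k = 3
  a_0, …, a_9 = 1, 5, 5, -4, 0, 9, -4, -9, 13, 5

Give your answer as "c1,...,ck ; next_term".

0,-1,1 ; -22

  a_3 = 0·5 + -1·5 + 1·1 = -4
  a_4 = 0·-4 + -1·5 + 1·5 = 0
  a_5 = 0·0 + -1·-4 + 1·5 = 9
  a_6 = 0·9 + -1·0 + 1·-4 = -4
  a_7 = 0·-4 + -1·9 + 1·0 = -9
  a_8 = 0·-9 + -1·-4 + 1·9 = 13
  a_9 = 0·13 + -1·-9 + 1·-4 = 5
  a_10 = 0·5 + -1·13 + 1·-9 = -22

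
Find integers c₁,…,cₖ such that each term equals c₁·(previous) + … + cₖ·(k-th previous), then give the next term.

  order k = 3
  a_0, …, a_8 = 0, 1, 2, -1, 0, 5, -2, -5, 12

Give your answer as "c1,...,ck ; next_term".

  a_3 = 0·2 + -1·1 + 2·0 = -1
  a_4 = 0·-1 + -1·2 + 2·1 = 0
  a_5 = 0·0 + -1·-1 + 2·2 = 5
  a_6 = 0·5 + -1·0 + 2·-1 = -2
  a_7 = 0·-2 + -1·5 + 2·0 = -5
  a_8 = 0·-5 + -1·-2 + 2·5 = 12
  a_9 = 0·12 + -1·-5 + 2·-2 = 1

0,-1,2 ; 1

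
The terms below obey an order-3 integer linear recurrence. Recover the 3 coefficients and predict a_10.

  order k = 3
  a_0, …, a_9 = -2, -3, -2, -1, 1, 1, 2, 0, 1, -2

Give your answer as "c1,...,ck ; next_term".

0,1,-1 ; 1

  a_3 = 0·-2 + 1·-3 + -1·-2 = -1
  a_4 = 0·-1 + 1·-2 + -1·-3 = 1
  a_5 = 0·1 + 1·-1 + -1·-2 = 1
  a_6 = 0·1 + 1·1 + -1·-1 = 2
  a_7 = 0·2 + 1·1 + -1·1 = 0
  a_8 = 0·0 + 1·2 + -1·1 = 1
  a_9 = 0·1 + 1·0 + -1·2 = -2
  a_10 = 0·-2 + 1·1 + -1·0 = 1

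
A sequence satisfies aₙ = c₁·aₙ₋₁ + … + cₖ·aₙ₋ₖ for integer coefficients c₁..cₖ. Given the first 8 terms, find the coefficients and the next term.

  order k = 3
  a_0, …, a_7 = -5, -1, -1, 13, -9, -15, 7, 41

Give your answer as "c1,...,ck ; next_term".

  a_3 = -1·-1 + -2·-1 + -2·-5 = 13
  a_4 = -1·13 + -2·-1 + -2·-1 = -9
  a_5 = -1·-9 + -2·13 + -2·-1 = -15
  a_6 = -1·-15 + -2·-9 + -2·13 = 7
  a_7 = -1·7 + -2·-15 + -2·-9 = 41
  a_8 = -1·41 + -2·7 + -2·-15 = -25

-1,-2,-2 ; -25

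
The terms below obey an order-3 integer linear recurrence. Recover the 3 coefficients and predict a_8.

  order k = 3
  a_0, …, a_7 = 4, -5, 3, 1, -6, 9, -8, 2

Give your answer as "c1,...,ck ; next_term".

  a_3 = -1·3 + 0·-5 + 1·4 = 1
  a_4 = -1·1 + 0·3 + 1·-5 = -6
  a_5 = -1·-6 + 0·1 + 1·3 = 9
  a_6 = -1·9 + 0·-6 + 1·1 = -8
  a_7 = -1·-8 + 0·9 + 1·-6 = 2
  a_8 = -1·2 + 0·-8 + 1·9 = 7

-1,0,1 ; 7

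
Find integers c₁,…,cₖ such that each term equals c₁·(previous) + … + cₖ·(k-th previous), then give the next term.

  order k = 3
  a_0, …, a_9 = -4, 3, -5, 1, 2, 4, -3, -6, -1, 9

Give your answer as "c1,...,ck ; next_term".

0,-1,-1 ; 7

  a_3 = 0·-5 + -1·3 + -1·-4 = 1
  a_4 = 0·1 + -1·-5 + -1·3 = 2
  a_5 = 0·2 + -1·1 + -1·-5 = 4
  a_6 = 0·4 + -1·2 + -1·1 = -3
  a_7 = 0·-3 + -1·4 + -1·2 = -6
  a_8 = 0·-6 + -1·-3 + -1·4 = -1
  a_9 = 0·-1 + -1·-6 + -1·-3 = 9
  a_10 = 0·9 + -1·-1 + -1·-6 = 7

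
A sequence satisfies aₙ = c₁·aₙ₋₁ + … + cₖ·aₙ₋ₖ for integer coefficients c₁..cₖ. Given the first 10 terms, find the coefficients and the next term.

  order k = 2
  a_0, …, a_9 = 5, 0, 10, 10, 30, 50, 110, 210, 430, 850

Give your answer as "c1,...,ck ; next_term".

1,2 ; 1710

  a_2 = 1·0 + 2·5 = 10
  a_3 = 1·10 + 2·0 = 10
  a_4 = 1·10 + 2·10 = 30
  a_5 = 1·30 + 2·10 = 50
  a_6 = 1·50 + 2·30 = 110
  a_7 = 1·110 + 2·50 = 210
  a_8 = 1·210 + 2·110 = 430
  a_9 = 1·430 + 2·210 = 850
  a_10 = 1·850 + 2·430 = 1710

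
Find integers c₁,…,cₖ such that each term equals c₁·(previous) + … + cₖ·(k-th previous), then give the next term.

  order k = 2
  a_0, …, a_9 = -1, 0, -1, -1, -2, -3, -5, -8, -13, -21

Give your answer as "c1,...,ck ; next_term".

1,1 ; -34

  a_2 = 1·0 + 1·-1 = -1
  a_3 = 1·-1 + 1·0 = -1
  a_4 = 1·-1 + 1·-1 = -2
  a_5 = 1·-2 + 1·-1 = -3
  a_6 = 1·-3 + 1·-2 = -5
  a_7 = 1·-5 + 1·-3 = -8
  a_8 = 1·-8 + 1·-5 = -13
  a_9 = 1·-13 + 1·-8 = -21
  a_10 = 1·-21 + 1·-13 = -34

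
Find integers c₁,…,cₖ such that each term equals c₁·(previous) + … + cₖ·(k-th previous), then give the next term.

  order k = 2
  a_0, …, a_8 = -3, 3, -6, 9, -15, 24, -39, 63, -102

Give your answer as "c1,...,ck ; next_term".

-1,1 ; 165

  a_2 = -1·3 + 1·-3 = -6
  a_3 = -1·-6 + 1·3 = 9
  a_4 = -1·9 + 1·-6 = -15
  a_5 = -1·-15 + 1·9 = 24
  a_6 = -1·24 + 1·-15 = -39
  a_7 = -1·-39 + 1·24 = 63
  a_8 = -1·63 + 1·-39 = -102
  a_9 = -1·-102 + 1·63 = 165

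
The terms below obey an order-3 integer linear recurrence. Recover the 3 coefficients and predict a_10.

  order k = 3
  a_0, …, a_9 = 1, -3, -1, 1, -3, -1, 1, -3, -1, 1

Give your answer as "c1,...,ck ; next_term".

  a_3 = 0·-1 + 0·-3 + 1·1 = 1
  a_4 = 0·1 + 0·-1 + 1·-3 = -3
  a_5 = 0·-3 + 0·1 + 1·-1 = -1
  a_6 = 0·-1 + 0·-3 + 1·1 = 1
  a_7 = 0·1 + 0·-1 + 1·-3 = -3
  a_8 = 0·-3 + 0·1 + 1·-1 = -1
  a_9 = 0·-1 + 0·-3 + 1·1 = 1
  a_10 = 0·1 + 0·-1 + 1·-3 = -3

0,0,1 ; -3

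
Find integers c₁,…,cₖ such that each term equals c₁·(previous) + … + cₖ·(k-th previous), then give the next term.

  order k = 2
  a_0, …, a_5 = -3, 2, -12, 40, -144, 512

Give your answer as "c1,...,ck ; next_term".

-3,2 ; -1824

  a_2 = -3·2 + 2·-3 = -12
  a_3 = -3·-12 + 2·2 = 40
  a_4 = -3·40 + 2·-12 = -144
  a_5 = -3·-144 + 2·40 = 512
  a_6 = -3·512 + 2·-144 = -1824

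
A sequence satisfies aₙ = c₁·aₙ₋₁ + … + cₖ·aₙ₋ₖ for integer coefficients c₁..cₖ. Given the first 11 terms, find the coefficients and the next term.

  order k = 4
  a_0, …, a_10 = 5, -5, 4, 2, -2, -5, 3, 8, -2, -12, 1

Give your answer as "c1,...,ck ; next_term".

1,-1,1,1 ; 19

  a_4 = 1·2 + -1·4 + 1·-5 + 1·5 = -2
  a_5 = 1·-2 + -1·2 + 1·4 + 1·-5 = -5
  a_6 = 1·-5 + -1·-2 + 1·2 + 1·4 = 3
  a_7 = 1·3 + -1·-5 + 1·-2 + 1·2 = 8
  a_8 = 1·8 + -1·3 + 1·-5 + 1·-2 = -2
  a_9 = 1·-2 + -1·8 + 1·3 + 1·-5 = -12
  a_10 = 1·-12 + -1·-2 + 1·8 + 1·3 = 1
  a_11 = 1·1 + -1·-12 + 1·-2 + 1·8 = 19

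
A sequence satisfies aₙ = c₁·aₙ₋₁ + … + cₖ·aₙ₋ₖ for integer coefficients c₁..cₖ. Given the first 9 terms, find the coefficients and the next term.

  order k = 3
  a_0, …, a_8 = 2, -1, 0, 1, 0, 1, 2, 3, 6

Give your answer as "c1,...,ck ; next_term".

  a_3 = 1·0 + 1·-1 + 1·2 = 1
  a_4 = 1·1 + 1·0 + 1·-1 = 0
  a_5 = 1·0 + 1·1 + 1·0 = 1
  a_6 = 1·1 + 1·0 + 1·1 = 2
  a_7 = 1·2 + 1·1 + 1·0 = 3
  a_8 = 1·3 + 1·2 + 1·1 = 6
  a_9 = 1·6 + 1·3 + 1·2 = 11

1,1,1 ; 11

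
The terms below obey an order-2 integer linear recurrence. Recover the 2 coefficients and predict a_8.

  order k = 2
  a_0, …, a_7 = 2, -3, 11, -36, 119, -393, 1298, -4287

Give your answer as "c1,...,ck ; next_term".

  a_2 = -3·-3 + 1·2 = 11
  a_3 = -3·11 + 1·-3 = -36
  a_4 = -3·-36 + 1·11 = 119
  a_5 = -3·119 + 1·-36 = -393
  a_6 = -3·-393 + 1·119 = 1298
  a_7 = -3·1298 + 1·-393 = -4287
  a_8 = -3·-4287 + 1·1298 = 14159

-3,1 ; 14159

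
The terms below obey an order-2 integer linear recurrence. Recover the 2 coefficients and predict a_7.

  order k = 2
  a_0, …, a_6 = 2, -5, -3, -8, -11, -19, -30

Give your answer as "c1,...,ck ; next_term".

  a_2 = 1·-5 + 1·2 = -3
  a_3 = 1·-3 + 1·-5 = -8
  a_4 = 1·-8 + 1·-3 = -11
  a_5 = 1·-11 + 1·-8 = -19
  a_6 = 1·-19 + 1·-11 = -30
  a_7 = 1·-30 + 1·-19 = -49

1,1 ; -49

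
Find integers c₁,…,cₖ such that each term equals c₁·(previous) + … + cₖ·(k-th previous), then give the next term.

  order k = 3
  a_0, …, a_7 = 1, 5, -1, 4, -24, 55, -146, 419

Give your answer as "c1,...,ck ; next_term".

-2,1,-3 ; -1149

  a_3 = -2·-1 + 1·5 + -3·1 = 4
  a_4 = -2·4 + 1·-1 + -3·5 = -24
  a_5 = -2·-24 + 1·4 + -3·-1 = 55
  a_6 = -2·55 + 1·-24 + -3·4 = -146
  a_7 = -2·-146 + 1·55 + -3·-24 = 419
  a_8 = -2·419 + 1·-146 + -3·55 = -1149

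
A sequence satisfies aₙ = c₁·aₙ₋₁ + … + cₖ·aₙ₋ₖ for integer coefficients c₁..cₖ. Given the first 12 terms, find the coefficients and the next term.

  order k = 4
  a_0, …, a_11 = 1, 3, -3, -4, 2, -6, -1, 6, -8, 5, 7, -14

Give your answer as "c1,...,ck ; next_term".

0,0,1,-1 ; 13

  a_4 = 0·-4 + 0·-3 + 1·3 + -1·1 = 2
  a_5 = 0·2 + 0·-4 + 1·-3 + -1·3 = -6
  a_6 = 0·-6 + 0·2 + 1·-4 + -1·-3 = -1
  a_7 = 0·-1 + 0·-6 + 1·2 + -1·-4 = 6
  a_8 = 0·6 + 0·-1 + 1·-6 + -1·2 = -8
  a_9 = 0·-8 + 0·6 + 1·-1 + -1·-6 = 5
  a_10 = 0·5 + 0·-8 + 1·6 + -1·-1 = 7
  a_11 = 0·7 + 0·5 + 1·-8 + -1·6 = -14
  a_12 = 0·-14 + 0·7 + 1·5 + -1·-8 = 13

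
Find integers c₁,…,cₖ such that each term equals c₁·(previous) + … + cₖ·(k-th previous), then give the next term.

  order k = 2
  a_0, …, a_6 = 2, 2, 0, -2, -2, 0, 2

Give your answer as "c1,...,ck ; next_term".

1,-1 ; 2

  a_2 = 1·2 + -1·2 = 0
  a_3 = 1·0 + -1·2 = -2
  a_4 = 1·-2 + -1·0 = -2
  a_5 = 1·-2 + -1·-2 = 0
  a_6 = 1·0 + -1·-2 = 2
  a_7 = 1·2 + -1·0 = 2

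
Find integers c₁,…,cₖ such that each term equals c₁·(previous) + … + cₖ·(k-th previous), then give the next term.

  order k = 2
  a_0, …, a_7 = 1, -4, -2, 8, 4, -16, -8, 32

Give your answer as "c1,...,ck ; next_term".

0,-2 ; 16

  a_2 = 0·-4 + -2·1 = -2
  a_3 = 0·-2 + -2·-4 = 8
  a_4 = 0·8 + -2·-2 = 4
  a_5 = 0·4 + -2·8 = -16
  a_6 = 0·-16 + -2·4 = -8
  a_7 = 0·-8 + -2·-16 = 32
  a_8 = 0·32 + -2·-8 = 16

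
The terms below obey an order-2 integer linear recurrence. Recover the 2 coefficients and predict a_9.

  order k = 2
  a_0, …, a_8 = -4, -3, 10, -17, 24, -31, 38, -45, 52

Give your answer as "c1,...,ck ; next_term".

-2,-1 ; -59

  a_2 = -2·-3 + -1·-4 = 10
  a_3 = -2·10 + -1·-3 = -17
  a_4 = -2·-17 + -1·10 = 24
  a_5 = -2·24 + -1·-17 = -31
  a_6 = -2·-31 + -1·24 = 38
  a_7 = -2·38 + -1·-31 = -45
  a_8 = -2·-45 + -1·38 = 52
  a_9 = -2·52 + -1·-45 = -59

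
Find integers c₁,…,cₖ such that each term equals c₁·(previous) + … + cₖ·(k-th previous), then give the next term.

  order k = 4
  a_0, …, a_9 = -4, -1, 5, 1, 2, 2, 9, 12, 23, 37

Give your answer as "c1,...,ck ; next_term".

  a_4 = 1·1 + 1·5 + 0·-1 + 1·-4 = 2
  a_5 = 1·2 + 1·1 + 0·5 + 1·-1 = 2
  a_6 = 1·2 + 1·2 + 0·1 + 1·5 = 9
  a_7 = 1·9 + 1·2 + 0·2 + 1·1 = 12
  a_8 = 1·12 + 1·9 + 0·2 + 1·2 = 23
  a_9 = 1·23 + 1·12 + 0·9 + 1·2 = 37
  a_10 = 1·37 + 1·23 + 0·12 + 1·9 = 69

1,1,0,1 ; 69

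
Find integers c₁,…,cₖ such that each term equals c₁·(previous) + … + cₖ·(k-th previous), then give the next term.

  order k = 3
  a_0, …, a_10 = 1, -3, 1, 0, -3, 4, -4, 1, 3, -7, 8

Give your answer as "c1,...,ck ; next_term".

  a_3 = -1·1 + 0·-3 + 1·1 = 0
  a_4 = -1·0 + 0·1 + 1·-3 = -3
  a_5 = -1·-3 + 0·0 + 1·1 = 4
  a_6 = -1·4 + 0·-3 + 1·0 = -4
  a_7 = -1·-4 + 0·4 + 1·-3 = 1
  a_8 = -1·1 + 0·-4 + 1·4 = 3
  a_9 = -1·3 + 0·1 + 1·-4 = -7
  a_10 = -1·-7 + 0·3 + 1·1 = 8
  a_11 = -1·8 + 0·-7 + 1·3 = -5

-1,0,1 ; -5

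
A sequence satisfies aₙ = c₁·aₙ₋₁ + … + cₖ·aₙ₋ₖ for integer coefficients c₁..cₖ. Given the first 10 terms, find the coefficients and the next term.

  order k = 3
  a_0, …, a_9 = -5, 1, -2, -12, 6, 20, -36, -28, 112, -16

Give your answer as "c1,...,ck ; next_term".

0,-2,2 ; -280

  a_3 = 0·-2 + -2·1 + 2·-5 = -12
  a_4 = 0·-12 + -2·-2 + 2·1 = 6
  a_5 = 0·6 + -2·-12 + 2·-2 = 20
  a_6 = 0·20 + -2·6 + 2·-12 = -36
  a_7 = 0·-36 + -2·20 + 2·6 = -28
  a_8 = 0·-28 + -2·-36 + 2·20 = 112
  a_9 = 0·112 + -2·-28 + 2·-36 = -16
  a_10 = 0·-16 + -2·112 + 2·-28 = -280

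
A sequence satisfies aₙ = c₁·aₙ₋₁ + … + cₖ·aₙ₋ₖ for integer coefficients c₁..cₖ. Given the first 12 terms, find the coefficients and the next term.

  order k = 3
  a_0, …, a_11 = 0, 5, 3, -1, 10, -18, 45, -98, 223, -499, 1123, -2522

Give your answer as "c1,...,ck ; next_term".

  a_3 = -2·3 + 1·5 + 1·0 = -1
  a_4 = -2·-1 + 1·3 + 1·5 = 10
  a_5 = -2·10 + 1·-1 + 1·3 = -18
  a_6 = -2·-18 + 1·10 + 1·-1 = 45
  a_7 = -2·45 + 1·-18 + 1·10 = -98
  a_8 = -2·-98 + 1·45 + 1·-18 = 223
  a_9 = -2·223 + 1·-98 + 1·45 = -499
  a_10 = -2·-499 + 1·223 + 1·-98 = 1123
  a_11 = -2·1123 + 1·-499 + 1·223 = -2522
  a_12 = -2·-2522 + 1·1123 + 1·-499 = 5668

-2,1,1 ; 5668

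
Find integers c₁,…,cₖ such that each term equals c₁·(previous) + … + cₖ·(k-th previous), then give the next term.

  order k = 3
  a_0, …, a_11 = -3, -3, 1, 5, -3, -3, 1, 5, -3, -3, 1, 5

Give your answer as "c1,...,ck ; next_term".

-1,-1,-1 ; -3

  a_3 = -1·1 + -1·-3 + -1·-3 = 5
  a_4 = -1·5 + -1·1 + -1·-3 = -3
  a_5 = -1·-3 + -1·5 + -1·1 = -3
  a_6 = -1·-3 + -1·-3 + -1·5 = 1
  a_7 = -1·1 + -1·-3 + -1·-3 = 5
  a_8 = -1·5 + -1·1 + -1·-3 = -3
  a_9 = -1·-3 + -1·5 + -1·1 = -3
  a_10 = -1·-3 + -1·-3 + -1·5 = 1
  a_11 = -1·1 + -1·-3 + -1·-3 = 5
  a_12 = -1·5 + -1·1 + -1·-3 = -3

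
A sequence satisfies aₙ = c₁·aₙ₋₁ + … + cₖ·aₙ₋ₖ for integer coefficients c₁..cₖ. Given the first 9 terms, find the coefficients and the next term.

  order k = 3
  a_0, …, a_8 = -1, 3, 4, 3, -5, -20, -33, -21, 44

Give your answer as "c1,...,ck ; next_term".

2,-2,-1 ; 163

  a_3 = 2·4 + -2·3 + -1·-1 = 3
  a_4 = 2·3 + -2·4 + -1·3 = -5
  a_5 = 2·-5 + -2·3 + -1·4 = -20
  a_6 = 2·-20 + -2·-5 + -1·3 = -33
  a_7 = 2·-33 + -2·-20 + -1·-5 = -21
  a_8 = 2·-21 + -2·-33 + -1·-20 = 44
  a_9 = 2·44 + -2·-21 + -1·-33 = 163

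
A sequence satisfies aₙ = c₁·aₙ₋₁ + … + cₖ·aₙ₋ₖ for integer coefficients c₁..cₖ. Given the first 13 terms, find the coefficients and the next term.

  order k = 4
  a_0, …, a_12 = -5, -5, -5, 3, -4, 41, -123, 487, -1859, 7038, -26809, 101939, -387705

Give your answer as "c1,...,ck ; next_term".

  a_4 = -3·3 + 3·-5 + -1·-5 + -3·-5 = -4
  a_5 = -3·-4 + 3·3 + -1·-5 + -3·-5 = 41
  a_6 = -3·41 + 3·-4 + -1·3 + -3·-5 = -123
  a_7 = -3·-123 + 3·41 + -1·-4 + -3·3 = 487
  a_8 = -3·487 + 3·-123 + -1·41 + -3·-4 = -1859
  a_9 = -3·-1859 + 3·487 + -1·-123 + -3·41 = 7038
  a_10 = -3·7038 + 3·-1859 + -1·487 + -3·-123 = -26809
  a_11 = -3·-26809 + 3·7038 + -1·-1859 + -3·487 = 101939
  a_12 = -3·101939 + 3·-26809 + -1·7038 + -3·-1859 = -387705
  a_13 = -3·-387705 + 3·101939 + -1·-26809 + -3·7038 = 1474627

-3,3,-1,-3 ; 1474627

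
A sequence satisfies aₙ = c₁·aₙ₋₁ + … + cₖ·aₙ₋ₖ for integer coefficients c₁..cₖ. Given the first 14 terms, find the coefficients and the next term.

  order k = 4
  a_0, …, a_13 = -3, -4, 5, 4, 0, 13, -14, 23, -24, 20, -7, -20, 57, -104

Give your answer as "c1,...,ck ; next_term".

-1,1,1,-1 ; 148

  a_4 = -1·4 + 1·5 + 1·-4 + -1·-3 = 0
  a_5 = -1·0 + 1·4 + 1·5 + -1·-4 = 13
  a_6 = -1·13 + 1·0 + 1·4 + -1·5 = -14
  a_7 = -1·-14 + 1·13 + 1·0 + -1·4 = 23
  a_8 = -1·23 + 1·-14 + 1·13 + -1·0 = -24
  a_9 = -1·-24 + 1·23 + 1·-14 + -1·13 = 20
  a_10 = -1·20 + 1·-24 + 1·23 + -1·-14 = -7
  a_11 = -1·-7 + 1·20 + 1·-24 + -1·23 = -20
  a_12 = -1·-20 + 1·-7 + 1·20 + -1·-24 = 57
  a_13 = -1·57 + 1·-20 + 1·-7 + -1·20 = -104
  a_14 = -1·-104 + 1·57 + 1·-20 + -1·-7 = 148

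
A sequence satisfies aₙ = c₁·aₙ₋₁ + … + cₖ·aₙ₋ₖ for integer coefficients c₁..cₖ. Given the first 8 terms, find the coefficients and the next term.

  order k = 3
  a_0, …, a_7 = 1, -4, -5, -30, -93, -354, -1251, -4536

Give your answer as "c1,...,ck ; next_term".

  a_3 = 3·-5 + 3·-4 + -3·1 = -30
  a_4 = 3·-30 + 3·-5 + -3·-4 = -93
  a_5 = 3·-93 + 3·-30 + -3·-5 = -354
  a_6 = 3·-354 + 3·-93 + -3·-30 = -1251
  a_7 = 3·-1251 + 3·-354 + -3·-93 = -4536
  a_8 = 3·-4536 + 3·-1251 + -3·-354 = -16299

3,3,-3 ; -16299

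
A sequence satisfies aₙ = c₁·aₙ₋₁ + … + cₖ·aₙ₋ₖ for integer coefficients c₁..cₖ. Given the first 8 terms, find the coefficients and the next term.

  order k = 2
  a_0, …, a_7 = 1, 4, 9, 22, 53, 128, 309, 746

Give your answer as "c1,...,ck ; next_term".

2,1 ; 1801

  a_2 = 2·4 + 1·1 = 9
  a_3 = 2·9 + 1·4 = 22
  a_4 = 2·22 + 1·9 = 53
  a_5 = 2·53 + 1·22 = 128
  a_6 = 2·128 + 1·53 = 309
  a_7 = 2·309 + 1·128 = 746
  a_8 = 2·746 + 1·309 = 1801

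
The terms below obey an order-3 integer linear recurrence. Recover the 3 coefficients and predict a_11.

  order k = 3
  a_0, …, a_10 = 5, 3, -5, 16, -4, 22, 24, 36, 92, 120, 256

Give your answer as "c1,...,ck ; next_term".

  a_3 = 0·-5 + 2·3 + 2·5 = 16
  a_4 = 0·16 + 2·-5 + 2·3 = -4
  a_5 = 0·-4 + 2·16 + 2·-5 = 22
  a_6 = 0·22 + 2·-4 + 2·16 = 24
  a_7 = 0·24 + 2·22 + 2·-4 = 36
  a_8 = 0·36 + 2·24 + 2·22 = 92
  a_9 = 0·92 + 2·36 + 2·24 = 120
  a_10 = 0·120 + 2·92 + 2·36 = 256
  a_11 = 0·256 + 2·120 + 2·92 = 424

0,2,2 ; 424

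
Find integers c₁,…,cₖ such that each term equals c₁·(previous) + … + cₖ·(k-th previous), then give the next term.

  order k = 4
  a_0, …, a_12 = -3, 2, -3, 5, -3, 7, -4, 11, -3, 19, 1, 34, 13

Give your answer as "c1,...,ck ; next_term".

1,1,-1,1 ; 65

  a_4 = 1·5 + 1·-3 + -1·2 + 1·-3 = -3
  a_5 = 1·-3 + 1·5 + -1·-3 + 1·2 = 7
  a_6 = 1·7 + 1·-3 + -1·5 + 1·-3 = -4
  a_7 = 1·-4 + 1·7 + -1·-3 + 1·5 = 11
  a_8 = 1·11 + 1·-4 + -1·7 + 1·-3 = -3
  a_9 = 1·-3 + 1·11 + -1·-4 + 1·7 = 19
  a_10 = 1·19 + 1·-3 + -1·11 + 1·-4 = 1
  a_11 = 1·1 + 1·19 + -1·-3 + 1·11 = 34
  a_12 = 1·34 + 1·1 + -1·19 + 1·-3 = 13
  a_13 = 1·13 + 1·34 + -1·1 + 1·19 = 65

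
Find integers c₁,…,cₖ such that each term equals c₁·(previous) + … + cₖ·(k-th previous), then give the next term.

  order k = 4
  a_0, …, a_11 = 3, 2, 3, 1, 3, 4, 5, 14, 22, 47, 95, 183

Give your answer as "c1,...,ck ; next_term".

1,2,1,-2 ; 376

  a_4 = 1·1 + 2·3 + 1·2 + -2·3 = 3
  a_5 = 1·3 + 2·1 + 1·3 + -2·2 = 4
  a_6 = 1·4 + 2·3 + 1·1 + -2·3 = 5
  a_7 = 1·5 + 2·4 + 1·3 + -2·1 = 14
  a_8 = 1·14 + 2·5 + 1·4 + -2·3 = 22
  a_9 = 1·22 + 2·14 + 1·5 + -2·4 = 47
  a_10 = 1·47 + 2·22 + 1·14 + -2·5 = 95
  a_11 = 1·95 + 2·47 + 1·22 + -2·14 = 183
  a_12 = 1·183 + 2·95 + 1·47 + -2·22 = 376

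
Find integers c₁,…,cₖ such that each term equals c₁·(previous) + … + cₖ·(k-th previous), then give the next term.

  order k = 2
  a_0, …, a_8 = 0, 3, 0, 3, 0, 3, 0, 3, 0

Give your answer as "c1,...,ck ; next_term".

  a_2 = 0·3 + 1·0 = 0
  a_3 = 0·0 + 1·3 = 3
  a_4 = 0·3 + 1·0 = 0
  a_5 = 0·0 + 1·3 = 3
  a_6 = 0·3 + 1·0 = 0
  a_7 = 0·0 + 1·3 = 3
  a_8 = 0·3 + 1·0 = 0
  a_9 = 0·0 + 1·3 = 3

0,1 ; 3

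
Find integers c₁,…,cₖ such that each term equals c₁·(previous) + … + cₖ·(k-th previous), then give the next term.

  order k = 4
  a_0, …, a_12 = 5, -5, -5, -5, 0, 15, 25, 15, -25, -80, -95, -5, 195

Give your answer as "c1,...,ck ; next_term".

  a_4 = 1·-5 + -1·-5 + -1·-5 + -1·5 = 0
  a_5 = 1·0 + -1·-5 + -1·-5 + -1·-5 = 15
  a_6 = 1·15 + -1·0 + -1·-5 + -1·-5 = 25
  a_7 = 1·25 + -1·15 + -1·0 + -1·-5 = 15
  a_8 = 1·15 + -1·25 + -1·15 + -1·0 = -25
  a_9 = 1·-25 + -1·15 + -1·25 + -1·15 = -80
  a_10 = 1·-80 + -1·-25 + -1·15 + -1·25 = -95
  a_11 = 1·-95 + -1·-80 + -1·-25 + -1·15 = -5
  a_12 = 1·-5 + -1·-95 + -1·-80 + -1·-25 = 195
  a_13 = 1·195 + -1·-5 + -1·-95 + -1·-80 = 375

1,-1,-1,-1 ; 375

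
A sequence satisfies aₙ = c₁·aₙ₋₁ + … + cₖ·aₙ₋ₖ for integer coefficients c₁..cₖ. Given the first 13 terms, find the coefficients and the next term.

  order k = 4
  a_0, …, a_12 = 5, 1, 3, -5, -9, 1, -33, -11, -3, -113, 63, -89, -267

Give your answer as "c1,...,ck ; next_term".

0,1,3,-3 ; 439

  a_4 = 0·-5 + 1·3 + 3·1 + -3·5 = -9
  a_5 = 0·-9 + 1·-5 + 3·3 + -3·1 = 1
  a_6 = 0·1 + 1·-9 + 3·-5 + -3·3 = -33
  a_7 = 0·-33 + 1·1 + 3·-9 + -3·-5 = -11
  a_8 = 0·-11 + 1·-33 + 3·1 + -3·-9 = -3
  a_9 = 0·-3 + 1·-11 + 3·-33 + -3·1 = -113
  a_10 = 0·-113 + 1·-3 + 3·-11 + -3·-33 = 63
  a_11 = 0·63 + 1·-113 + 3·-3 + -3·-11 = -89
  a_12 = 0·-89 + 1·63 + 3·-113 + -3·-3 = -267
  a_13 = 0·-267 + 1·-89 + 3·63 + -3·-113 = 439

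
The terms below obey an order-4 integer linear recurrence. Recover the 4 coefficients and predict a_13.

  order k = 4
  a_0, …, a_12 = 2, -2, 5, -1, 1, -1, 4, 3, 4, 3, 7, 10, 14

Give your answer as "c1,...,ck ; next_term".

1,0,0,1 ; 17

  a_4 = 1·-1 + 0·5 + 0·-2 + 1·2 = 1
  a_5 = 1·1 + 0·-1 + 0·5 + 1·-2 = -1
  a_6 = 1·-1 + 0·1 + 0·-1 + 1·5 = 4
  a_7 = 1·4 + 0·-1 + 0·1 + 1·-1 = 3
  a_8 = 1·3 + 0·4 + 0·-1 + 1·1 = 4
  a_9 = 1·4 + 0·3 + 0·4 + 1·-1 = 3
  a_10 = 1·3 + 0·4 + 0·3 + 1·4 = 7
  a_11 = 1·7 + 0·3 + 0·4 + 1·3 = 10
  a_12 = 1·10 + 0·7 + 0·3 + 1·4 = 14
  a_13 = 1·14 + 0·10 + 0·7 + 1·3 = 17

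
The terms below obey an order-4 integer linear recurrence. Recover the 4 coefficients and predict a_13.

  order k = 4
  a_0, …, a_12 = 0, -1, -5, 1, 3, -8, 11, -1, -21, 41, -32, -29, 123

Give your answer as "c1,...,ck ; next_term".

  a_4 = -1·1 + -1·-5 + 1·-1 + -1·0 = 3
  a_5 = -1·3 + -1·1 + 1·-5 + -1·-1 = -8
  a_6 = -1·-8 + -1·3 + 1·1 + -1·-5 = 11
  a_7 = -1·11 + -1·-8 + 1·3 + -1·1 = -1
  a_8 = -1·-1 + -1·11 + 1·-8 + -1·3 = -21
  a_9 = -1·-21 + -1·-1 + 1·11 + -1·-8 = 41
  a_10 = -1·41 + -1·-21 + 1·-1 + -1·11 = -32
  a_11 = -1·-32 + -1·41 + 1·-21 + -1·-1 = -29
  a_12 = -1·-29 + -1·-32 + 1·41 + -1·-21 = 123
  a_13 = -1·123 + -1·-29 + 1·-32 + -1·41 = -167

-1,-1,1,-1 ; -167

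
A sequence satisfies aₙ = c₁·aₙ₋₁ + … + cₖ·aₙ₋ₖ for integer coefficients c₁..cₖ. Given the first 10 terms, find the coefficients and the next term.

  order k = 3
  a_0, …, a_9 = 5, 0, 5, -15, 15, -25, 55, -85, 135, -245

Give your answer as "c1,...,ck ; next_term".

-1,0,-2 ; 415

  a_3 = -1·5 + 0·0 + -2·5 = -15
  a_4 = -1·-15 + 0·5 + -2·0 = 15
  a_5 = -1·15 + 0·-15 + -2·5 = -25
  a_6 = -1·-25 + 0·15 + -2·-15 = 55
  a_7 = -1·55 + 0·-25 + -2·15 = -85
  a_8 = -1·-85 + 0·55 + -2·-25 = 135
  a_9 = -1·135 + 0·-85 + -2·55 = -245
  a_10 = -1·-245 + 0·135 + -2·-85 = 415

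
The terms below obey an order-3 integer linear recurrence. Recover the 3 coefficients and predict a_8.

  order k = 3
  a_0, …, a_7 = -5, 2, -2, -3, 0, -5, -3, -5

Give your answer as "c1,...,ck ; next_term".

0,1,1 ; -8

  a_3 = 0·-2 + 1·2 + 1·-5 = -3
  a_4 = 0·-3 + 1·-2 + 1·2 = 0
  a_5 = 0·0 + 1·-3 + 1·-2 = -5
  a_6 = 0·-5 + 1·0 + 1·-3 = -3
  a_7 = 0·-3 + 1·-5 + 1·0 = -5
  a_8 = 0·-5 + 1·-3 + 1·-5 = -8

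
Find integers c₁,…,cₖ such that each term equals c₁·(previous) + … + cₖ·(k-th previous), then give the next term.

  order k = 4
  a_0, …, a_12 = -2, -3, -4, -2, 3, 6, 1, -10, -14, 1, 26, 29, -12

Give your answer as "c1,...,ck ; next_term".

1,-1,-1,1 ; -66

  a_4 = 1·-2 + -1·-4 + -1·-3 + 1·-2 = 3
  a_5 = 1·3 + -1·-2 + -1·-4 + 1·-3 = 6
  a_6 = 1·6 + -1·3 + -1·-2 + 1·-4 = 1
  a_7 = 1·1 + -1·6 + -1·3 + 1·-2 = -10
  a_8 = 1·-10 + -1·1 + -1·6 + 1·3 = -14
  a_9 = 1·-14 + -1·-10 + -1·1 + 1·6 = 1
  a_10 = 1·1 + -1·-14 + -1·-10 + 1·1 = 26
  a_11 = 1·26 + -1·1 + -1·-14 + 1·-10 = 29
  a_12 = 1·29 + -1·26 + -1·1 + 1·-14 = -12
  a_13 = 1·-12 + -1·29 + -1·26 + 1·1 = -66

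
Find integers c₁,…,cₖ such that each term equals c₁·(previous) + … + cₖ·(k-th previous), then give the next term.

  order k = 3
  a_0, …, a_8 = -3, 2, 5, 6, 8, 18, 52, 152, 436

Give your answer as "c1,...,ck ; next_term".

4,-4,2 ; 1240

  a_3 = 4·5 + -4·2 + 2·-3 = 6
  a_4 = 4·6 + -4·5 + 2·2 = 8
  a_5 = 4·8 + -4·6 + 2·5 = 18
  a_6 = 4·18 + -4·8 + 2·6 = 52
  a_7 = 4·52 + -4·18 + 2·8 = 152
  a_8 = 4·152 + -4·52 + 2·18 = 436
  a_9 = 4·436 + -4·152 + 2·52 = 1240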